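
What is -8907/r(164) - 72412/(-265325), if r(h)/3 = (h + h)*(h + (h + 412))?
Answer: 3357618143/12879936800 ≈ 0.26069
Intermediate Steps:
r(h) = 6*h*(412 + 2*h) (r(h) = 3*((h + h)*(h + (h + 412))) = 3*((2*h)*(h + (412 + h))) = 3*((2*h)*(412 + 2*h)) = 3*(2*h*(412 + 2*h)) = 6*h*(412 + 2*h))
-8907/r(164) - 72412/(-265325) = -8907*1/(1968*(206 + 164)) - 72412/(-265325) = -8907/(12*164*370) - 72412*(-1/265325) = -8907/728160 + 72412/265325 = -8907*1/728160 + 72412/265325 = -2969/242720 + 72412/265325 = 3357618143/12879936800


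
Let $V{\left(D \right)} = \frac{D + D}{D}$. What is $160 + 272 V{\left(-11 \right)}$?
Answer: $704$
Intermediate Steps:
$V{\left(D \right)} = 2$ ($V{\left(D \right)} = \frac{2 D}{D} = 2$)
$160 + 272 V{\left(-11 \right)} = 160 + 272 \cdot 2 = 160 + 544 = 704$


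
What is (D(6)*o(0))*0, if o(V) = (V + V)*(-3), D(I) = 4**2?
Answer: 0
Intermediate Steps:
D(I) = 16
o(V) = -6*V (o(V) = (2*V)*(-3) = -6*V)
(D(6)*o(0))*0 = (16*(-6*0))*0 = (16*0)*0 = 0*0 = 0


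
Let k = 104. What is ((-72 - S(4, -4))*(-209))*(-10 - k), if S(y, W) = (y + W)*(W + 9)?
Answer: -1715472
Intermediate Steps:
S(y, W) = (9 + W)*(W + y) (S(y, W) = (W + y)*(9 + W) = (9 + W)*(W + y))
((-72 - S(4, -4))*(-209))*(-10 - k) = ((-72 - ((-4)² + 9*(-4) + 9*4 - 4*4))*(-209))*(-10 - 1*104) = ((-72 - (16 - 36 + 36 - 16))*(-209))*(-10 - 104) = ((-72 - 1*0)*(-209))*(-114) = ((-72 + 0)*(-209))*(-114) = -72*(-209)*(-114) = 15048*(-114) = -1715472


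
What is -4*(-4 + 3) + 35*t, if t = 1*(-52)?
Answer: -1816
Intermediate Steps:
t = -52
-4*(-4 + 3) + 35*t = -4*(-4 + 3) + 35*(-52) = -4*(-1) - 1820 = 4 - 1820 = -1816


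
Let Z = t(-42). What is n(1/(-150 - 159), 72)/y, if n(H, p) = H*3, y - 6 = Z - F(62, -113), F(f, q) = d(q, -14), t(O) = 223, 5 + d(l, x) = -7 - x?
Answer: -1/23381 ≈ -4.2770e-5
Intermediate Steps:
d(l, x) = -12 - x (d(l, x) = -5 + (-7 - x) = -12 - x)
F(f, q) = 2 (F(f, q) = -12 - 1*(-14) = -12 + 14 = 2)
Z = 223
y = 227 (y = 6 + (223 - 1*2) = 6 + (223 - 2) = 6 + 221 = 227)
n(H, p) = 3*H
n(1/(-150 - 159), 72)/y = (3/(-150 - 159))/227 = (3/(-309))*(1/227) = (3*(-1/309))*(1/227) = -1/103*1/227 = -1/23381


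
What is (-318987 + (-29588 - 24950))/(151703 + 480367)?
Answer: -74705/126414 ≈ -0.59095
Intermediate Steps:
(-318987 + (-29588 - 24950))/(151703 + 480367) = (-318987 - 54538)/632070 = -373525*1/632070 = -74705/126414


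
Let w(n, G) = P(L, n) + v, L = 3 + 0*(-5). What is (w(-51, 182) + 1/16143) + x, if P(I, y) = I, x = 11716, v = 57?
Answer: 190099969/16143 ≈ 11776.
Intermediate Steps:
L = 3 (L = 3 + 0 = 3)
w(n, G) = 60 (w(n, G) = 3 + 57 = 60)
(w(-51, 182) + 1/16143) + x = (60 + 1/16143) + 11716 = 968581/16143 + 11716 = 190099969/16143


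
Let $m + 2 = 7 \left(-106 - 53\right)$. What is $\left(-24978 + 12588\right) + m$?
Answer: $-13505$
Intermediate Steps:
$m = -1115$ ($m = -2 + 7 \left(-106 - 53\right) = -2 + 7 \left(-159\right) = -2 - 1113 = -1115$)
$\left(-24978 + 12588\right) + m = \left(-24978 + 12588\right) - 1115 = -12390 - 1115 = -13505$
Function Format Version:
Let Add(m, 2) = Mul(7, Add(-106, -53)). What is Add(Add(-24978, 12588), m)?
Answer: -13505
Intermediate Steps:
m = -1115 (m = Add(-2, Mul(7, Add(-106, -53))) = Add(-2, Mul(7, -159)) = Add(-2, -1113) = -1115)
Add(Add(-24978, 12588), m) = Add(Add(-24978, 12588), -1115) = Add(-12390, -1115) = -13505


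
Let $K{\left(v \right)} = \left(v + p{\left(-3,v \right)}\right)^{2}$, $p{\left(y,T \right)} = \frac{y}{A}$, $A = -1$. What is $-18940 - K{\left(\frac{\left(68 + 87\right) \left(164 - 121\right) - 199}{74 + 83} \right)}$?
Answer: $- \frac{514974029}{24649} \approx -20892.0$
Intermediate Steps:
$p{\left(y,T \right)} = - y$ ($p{\left(y,T \right)} = \frac{y}{-1} = y \left(-1\right) = - y$)
$K{\left(v \right)} = \left(3 + v\right)^{2}$ ($K{\left(v \right)} = \left(v - -3\right)^{2} = \left(v + 3\right)^{2} = \left(3 + v\right)^{2}$)
$-18940 - K{\left(\frac{\left(68 + 87\right) \left(164 - 121\right) - 199}{74 + 83} \right)} = -18940 - \left(3 + \frac{\left(68 + 87\right) \left(164 - 121\right) - 199}{74 + 83}\right)^{2} = -18940 - \left(3 + \frac{155 \cdot 43 - 199}{157}\right)^{2} = -18940 - \left(3 + \left(6665 - 199\right) \frac{1}{157}\right)^{2} = -18940 - \left(3 + 6466 \cdot \frac{1}{157}\right)^{2} = -18940 - \left(3 + \frac{6466}{157}\right)^{2} = -18940 - \left(\frac{6937}{157}\right)^{2} = -18940 - \frac{48121969}{24649} = - \frac{514974029}{24649}$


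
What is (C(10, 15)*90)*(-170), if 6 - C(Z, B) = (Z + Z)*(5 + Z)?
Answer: 4498200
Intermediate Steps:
C(Z, B) = 6 - 2*Z*(5 + Z) (C(Z, B) = 6 - (Z + Z)*(5 + Z) = 6 - 2*Z*(5 + Z))
(C(10, 15)*90)*(-170) = ((6 - 10*10 - 2*10**2)*90)*(-170) = ((6 - 100 - 2*100)*90)*(-170) = ((6 - 100 - 200)*90)*(-170) = -294*90*(-170) = -26460*(-170) = 4498200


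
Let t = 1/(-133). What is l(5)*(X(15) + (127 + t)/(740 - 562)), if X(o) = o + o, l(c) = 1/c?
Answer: 72711/11837 ≈ 6.1427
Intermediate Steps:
t = -1/133 ≈ -0.0075188
X(o) = 2*o
l(5)*(X(15) + (127 + t)/(740 - 562)) = (2*15 + (127 - 1/133)/(740 - 562))/5 = (30 + (16890/133)/178)/5 = (30 + (16890/133)*(1/178))/5 = (30 + 8445/11837)/5 = (⅕)*(363555/11837) = 72711/11837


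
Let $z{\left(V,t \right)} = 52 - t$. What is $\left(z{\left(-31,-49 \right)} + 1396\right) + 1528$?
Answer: $3025$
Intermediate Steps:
$\left(z{\left(-31,-49 \right)} + 1396\right) + 1528 = \left(\left(52 - -49\right) + 1396\right) + 1528 = \left(\left(52 + 49\right) + 1396\right) + 1528 = \left(101 + 1396\right) + 1528 = 1497 + 1528 = 3025$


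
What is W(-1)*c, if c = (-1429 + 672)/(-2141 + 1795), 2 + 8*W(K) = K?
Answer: -2271/2768 ≈ -0.82045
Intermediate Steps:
W(K) = -1/4 + K/8
c = 757/346 (c = -757/(-346) = -757*(-1/346) = 757/346 ≈ 2.1879)
W(-1)*c = (-1/4 + (1/8)*(-1))*(757/346) = (-1/4 - 1/8)*(757/346) = -3/8*757/346 = -2271/2768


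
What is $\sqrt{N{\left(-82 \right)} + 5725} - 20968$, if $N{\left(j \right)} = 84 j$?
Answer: $-20968 + i \sqrt{1163} \approx -20968.0 + 34.103 i$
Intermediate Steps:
$\sqrt{N{\left(-82 \right)} + 5725} - 20968 = \sqrt{84 \left(-82\right) + 5725} - 20968 = \sqrt{-6888 + 5725} - 20968 = \sqrt{-1163} - 20968 = i \sqrt{1163} - 20968 = -20968 + i \sqrt{1163}$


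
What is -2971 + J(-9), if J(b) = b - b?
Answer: -2971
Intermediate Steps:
J(b) = 0
-2971 + J(-9) = -2971 + 0 = -2971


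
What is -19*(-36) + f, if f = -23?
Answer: 661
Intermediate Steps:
-19*(-36) + f = -19*(-36) - 23 = 684 - 23 = 661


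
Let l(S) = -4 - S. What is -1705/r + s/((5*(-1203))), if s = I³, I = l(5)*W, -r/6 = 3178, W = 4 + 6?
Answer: 927388505/7646268 ≈ 121.29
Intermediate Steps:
W = 10
r = -19068 (r = -6*3178 = -19068)
I = -90 (I = (-4 - 1*5)*10 = (-4 - 5)*10 = -9*10 = -90)
s = -729000 (s = (-90)³ = -729000)
-1705/r + s/((5*(-1203))) = -1705/(-19068) - 729000/(5*(-1203)) = -1705*(-1/19068) - 729000/(-6015) = 1705/19068 - 729000*(-1/6015) = 1705/19068 + 48600/401 = 927388505/7646268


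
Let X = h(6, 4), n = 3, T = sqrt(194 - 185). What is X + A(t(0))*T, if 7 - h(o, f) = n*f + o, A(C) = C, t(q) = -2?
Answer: -17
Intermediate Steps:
T = 3 (T = sqrt(9) = 3)
h(o, f) = 7 - o - 3*f (h(o, f) = 7 - (3*f + o) = 7 - (o + 3*f) = 7 + (-o - 3*f) = 7 - o - 3*f)
X = -11 (X = 7 - 1*6 - 3*4 = 7 - 6 - 12 = -11)
X + A(t(0))*T = -11 - 2*3 = -11 - 6 = -17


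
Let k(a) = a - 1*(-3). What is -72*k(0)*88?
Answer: -19008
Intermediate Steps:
k(a) = 3 + a (k(a) = a + 3 = 3 + a)
-72*k(0)*88 = -72*(3 + 0)*88 = -72*3*88 = -216*88 = -19008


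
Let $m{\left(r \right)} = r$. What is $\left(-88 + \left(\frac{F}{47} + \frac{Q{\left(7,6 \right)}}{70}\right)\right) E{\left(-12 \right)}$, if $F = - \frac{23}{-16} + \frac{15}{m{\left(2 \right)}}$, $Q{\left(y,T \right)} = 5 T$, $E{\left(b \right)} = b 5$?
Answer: $\frac{6899625}{1316} \approx 5242.9$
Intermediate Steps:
$E{\left(b \right)} = 5 b$
$F = \frac{143}{16}$ ($F = - \frac{23}{-16} + \frac{15}{2} = \left(-23\right) \left(- \frac{1}{16}\right) + 15 \cdot \frac{1}{2} = \frac{23}{16} + \frac{15}{2} = \frac{143}{16} \approx 8.9375$)
$\left(-88 + \left(\frac{F}{47} + \frac{Q{\left(7,6 \right)}}{70}\right)\right) E{\left(-12 \right)} = \left(-88 + \left(\frac{143}{16 \cdot 47} + \frac{5 \cdot 6}{70}\right)\right) 5 \left(-12\right) = \left(-88 + \left(\frac{143}{16} \cdot \frac{1}{47} + 30 \cdot \frac{1}{70}\right)\right) \left(-60\right) = \left(-88 + \left(\frac{143}{752} + \frac{3}{7}\right)\right) \left(-60\right) = \left(-88 + \frac{3257}{5264}\right) \left(-60\right) = \left(- \frac{459975}{5264}\right) \left(-60\right) = \frac{6899625}{1316}$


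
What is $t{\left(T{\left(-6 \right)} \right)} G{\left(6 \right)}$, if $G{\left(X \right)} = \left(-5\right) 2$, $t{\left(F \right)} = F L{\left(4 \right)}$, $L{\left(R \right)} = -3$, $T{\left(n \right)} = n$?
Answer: $-180$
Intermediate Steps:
$t{\left(F \right)} = - 3 F$ ($t{\left(F \right)} = F \left(-3\right) = - 3 F$)
$G{\left(X \right)} = -10$
$t{\left(T{\left(-6 \right)} \right)} G{\left(6 \right)} = \left(-3\right) \left(-6\right) \left(-10\right) = 18 \left(-10\right) = -180$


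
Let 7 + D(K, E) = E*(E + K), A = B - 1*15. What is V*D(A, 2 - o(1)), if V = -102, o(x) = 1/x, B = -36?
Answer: 5814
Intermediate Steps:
A = -51 (A = -36 - 1*15 = -36 - 15 = -51)
D(K, E) = -7 + E*(E + K)
V*D(A, 2 - o(1)) = -102*(-7 + (2 - 1/1)² + (2 - 1/1)*(-51)) = -102*(-7 + (2 - 1*1)² + (2 - 1*1)*(-51)) = -102*(-7 + (2 - 1)² + (2 - 1)*(-51)) = -102*(-7 + 1² + 1*(-51)) = -102*(-7 + 1 - 51) = -102*(-57) = 5814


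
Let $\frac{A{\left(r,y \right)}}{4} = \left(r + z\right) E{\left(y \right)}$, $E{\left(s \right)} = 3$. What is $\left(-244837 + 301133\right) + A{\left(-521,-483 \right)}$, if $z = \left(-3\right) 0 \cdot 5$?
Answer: $50044$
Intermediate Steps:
$z = 0$ ($z = 0 \cdot 5 = 0$)
$A{\left(r,y \right)} = 12 r$ ($A{\left(r,y \right)} = 4 \left(r + 0\right) 3 = 4 r 3 = 4 \cdot 3 r = 12 r$)
$\left(-244837 + 301133\right) + A{\left(-521,-483 \right)} = \left(-244837 + 301133\right) + 12 \left(-521\right) = 56296 - 6252 = 50044$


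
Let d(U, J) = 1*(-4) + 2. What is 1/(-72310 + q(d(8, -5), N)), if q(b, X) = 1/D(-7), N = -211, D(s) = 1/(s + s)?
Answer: -1/72324 ≈ -1.3827e-5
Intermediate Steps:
d(U, J) = -2 (d(U, J) = -4 + 2 = -2)
D(s) = 1/(2*s)
q(b, X) = -14 (q(b, X) = 1/((½)/(-7)) = 1/((½)*(-⅐)) = 1/(-1/14) = -14)
1/(-72310 + q(d(8, -5), N)) = 1/(-72310 - 14) = 1/(-72324) = -1/72324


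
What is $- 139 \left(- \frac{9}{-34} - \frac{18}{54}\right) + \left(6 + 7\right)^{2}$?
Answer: $\frac{18211}{102} \approx 178.54$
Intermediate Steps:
$- 139 \left(- \frac{9}{-34} - \frac{18}{54}\right) + \left(6 + 7\right)^{2} = - 139 \left(\left(-9\right) \left(- \frac{1}{34}\right) - \frac{1}{3}\right) + 13^{2} = - 139 \left(\frac{9}{34} - \frac{1}{3}\right) + 169 = \left(-139\right) \left(- \frac{7}{102}\right) + 169 = \frac{973}{102} + 169 = \frac{18211}{102}$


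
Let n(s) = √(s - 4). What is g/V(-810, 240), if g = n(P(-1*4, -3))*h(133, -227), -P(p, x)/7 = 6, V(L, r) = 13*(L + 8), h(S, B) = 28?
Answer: -14*I*√46/5213 ≈ -0.018215*I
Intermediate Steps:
V(L, r) = 104 + 13*L (V(L, r) = 13*(8 + L) = 104 + 13*L)
P(p, x) = -42 (P(p, x) = -7*6 = -42)
n(s) = √(-4 + s)
g = 28*I*√46 (g = √(-4 - 42)*28 = √(-46)*28 = (I*√46)*28 = 28*I*√46 ≈ 189.91*I)
g/V(-810, 240) = (28*I*√46)/(104 + 13*(-810)) = (28*I*√46)/(104 - 10530) = (28*I*√46)/(-10426) = (28*I*√46)*(-1/10426) = -14*I*√46/5213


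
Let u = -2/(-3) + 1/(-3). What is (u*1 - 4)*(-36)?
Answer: 132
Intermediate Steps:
u = 1/3 (u = -2*(-1/3) + 1*(-1/3) = 2/3 - 1/3 = 1/3 ≈ 0.33333)
(u*1 - 4)*(-36) = ((1/3)*1 - 4)*(-36) = (1/3 - 4)*(-36) = -11/3*(-36) = 132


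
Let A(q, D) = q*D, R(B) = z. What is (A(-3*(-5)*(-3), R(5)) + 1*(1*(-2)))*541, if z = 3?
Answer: -74117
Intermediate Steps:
R(B) = 3
A(q, D) = D*q
(A(-3*(-5)*(-3), R(5)) + 1*(1*(-2)))*541 = (3*(-3*(-5)*(-3)) + 1*(1*(-2)))*541 = (3*(15*(-3)) + 1*(-2))*541 = (3*(-45) - 2)*541 = (-135 - 2)*541 = -137*541 = -74117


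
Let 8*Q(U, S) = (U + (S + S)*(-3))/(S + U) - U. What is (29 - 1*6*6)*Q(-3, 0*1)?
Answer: -7/2 ≈ -3.5000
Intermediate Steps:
Q(U, S) = -U/8 + (U - 6*S)/(8*(S + U)) (Q(U, S) = ((U + (S + S)*(-3))/(S + U) - U)/8 = ((U + (2*S)*(-3))/(S + U) - U)/8 = ((U - 6*S)/(S + U) - U)/8 = (-U + (U - 6*S)/(S + U))/8 = -U/8 + (U - 6*S)/(8*(S + U)))
(29 - 1*6*6)*Q(-3, 0*1) = (29 - 1*6*6)*((-3 - 1*(-3)**2 - 0 - 1*0*1*(-3))/(8*(0*1 - 3))) = (29 - 6*6)*((-3 - 1*9 - 6*0 - 1*0*(-3))/(8*(0 - 3))) = (29 - 36)*((1/8)*(-3 - 9 + 0 + 0)/(-3)) = -7*(-1)*(-12)/(8*3) = -7*1/2 = -7/2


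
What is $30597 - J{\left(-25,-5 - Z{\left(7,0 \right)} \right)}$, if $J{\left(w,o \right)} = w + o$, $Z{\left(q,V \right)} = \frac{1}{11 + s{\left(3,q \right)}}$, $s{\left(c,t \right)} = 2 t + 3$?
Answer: $\frac{857557}{28} \approx 30627.0$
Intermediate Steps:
$s{\left(c,t \right)} = 3 + 2 t$
$Z{\left(q,V \right)} = \frac{1}{14 + 2 q}$ ($Z{\left(q,V \right)} = \frac{1}{11 + \left(3 + 2 q\right)} = \frac{1}{14 + 2 q}$)
$J{\left(w,o \right)} = o + w$
$30597 - J{\left(-25,-5 - Z{\left(7,0 \right)} \right)} = 30597 - \left(\left(-5 - \frac{1}{2 \left(7 + 7\right)}\right) - 25\right) = 30597 - \left(\left(-5 - \frac{1}{2 \cdot 14}\right) - 25\right) = 30597 - \left(\left(-5 - \frac{1}{2} \cdot \frac{1}{14}\right) - 25\right) = 30597 - \left(\left(-5 - \frac{1}{28}\right) - 25\right) = 30597 - \left(- \frac{141}{28} - 25\right) = 30597 - - \frac{841}{28} = 30597 + \frac{841}{28} = \frac{857557}{28}$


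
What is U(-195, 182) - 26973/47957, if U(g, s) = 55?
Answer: 2610662/47957 ≈ 54.438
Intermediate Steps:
U(-195, 182) - 26973/47957 = 55 - 26973/47957 = 2610662/47957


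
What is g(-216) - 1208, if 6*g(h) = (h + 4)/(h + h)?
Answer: -782731/648 ≈ -1207.9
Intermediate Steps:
g(h) = (4 + h)/(12*h) (g(h) = ((h + 4)/(h + h))/6 = ((4 + h)/((2*h)))/6 = ((4 + h)*(1/(2*h)))/6 = ((4 + h)/(2*h))/6 = (4 + h)/(12*h))
g(-216) - 1208 = (1/12)*(4 - 216)/(-216) - 1208 = (1/12)*(-1/216)*(-212) - 1208 = 53/648 - 1208 = -782731/648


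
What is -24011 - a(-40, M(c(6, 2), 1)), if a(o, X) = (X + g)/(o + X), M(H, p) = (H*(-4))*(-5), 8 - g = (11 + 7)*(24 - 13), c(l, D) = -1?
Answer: -48029/2 ≈ -24015.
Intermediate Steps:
g = -190 (g = 8 - (11 + 7)*(24 - 13) = 8 - 18*11 = 8 - 1*198 = 8 - 198 = -190)
M(H, p) = 20*H (M(H, p) = -4*H*(-5) = 20*H)
a(o, X) = (-190 + X)/(X + o) (a(o, X) = (X - 190)/(o + X) = (-190 + X)/(X + o))
-24011 - a(-40, M(c(6, 2), 1)) = -24011 - (-190 + 20*(-1))/(20*(-1) - 40) = -24011 - (-190 - 20)/(-20 - 40) = -24011 - (-210)/(-60) = -24011 - (-1)*(-210)/60 = -24011 - 1*7/2 = -24011 - 7/2 = -48029/2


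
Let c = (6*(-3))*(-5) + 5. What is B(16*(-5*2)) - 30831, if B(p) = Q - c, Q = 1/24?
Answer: -742223/24 ≈ -30926.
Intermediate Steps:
c = 95 (c = -18*(-5) + 5 = 90 + 5 = 95)
Q = 1/24 ≈ 0.041667
B(p) = -2279/24 (B(p) = 1/24 - 1*95 = 1/24 - 95 = -2279/24)
B(16*(-5*2)) - 30831 = -2279/24 - 30831 = -742223/24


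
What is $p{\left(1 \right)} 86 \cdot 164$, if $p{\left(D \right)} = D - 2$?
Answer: $-14104$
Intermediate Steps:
$p{\left(D \right)} = -2 + D$ ($p{\left(D \right)} = D - 2 = -2 + D$)
$p{\left(1 \right)} 86 \cdot 164 = \left(-2 + 1\right) 86 \cdot 164 = \left(-1\right) 86 \cdot 164 = \left(-86\right) 164 = -14104$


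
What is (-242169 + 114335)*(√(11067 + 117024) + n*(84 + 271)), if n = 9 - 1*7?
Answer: -90762140 - 127834*√128091 ≈ -1.3651e+8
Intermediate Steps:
n = 2 (n = 9 - 7 = 2)
(-242169 + 114335)*(√(11067 + 117024) + n*(84 + 271)) = (-242169 + 114335)*(√(11067 + 117024) + 2*(84 + 271)) = -127834*(√128091 + 2*355) = -127834*(√128091 + 710) = -127834*(710 + √128091) = -90762140 - 127834*√128091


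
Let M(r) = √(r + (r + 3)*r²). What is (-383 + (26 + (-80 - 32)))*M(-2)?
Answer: -469*√2 ≈ -663.27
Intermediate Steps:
M(r) = √(r + r²*(3 + r)) (M(r) = √(r + (3 + r)*r²) = √(r + r²*(3 + r)))
(-383 + (26 + (-80 - 32)))*M(-2) = (-383 + (26 + (-80 - 32)))*√(-2*(1 + (-2)² + 3*(-2))) = (-383 + (26 - 112))*√(-2*(1 + 4 - 6)) = (-383 - 86)*√(-2*(-1)) = -469*√2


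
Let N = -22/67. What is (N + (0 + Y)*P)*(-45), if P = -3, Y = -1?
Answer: -8055/67 ≈ -120.22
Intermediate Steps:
N = -22/67 (N = -22*1/67 = -22/67 ≈ -0.32836)
(N + (0 + Y)*P)*(-45) = (-22/67 + (0 - 1)*(-3))*(-45) = (-22/67 - 1*(-3))*(-45) = (-22/67 + 3)*(-45) = (179/67)*(-45) = -8055/67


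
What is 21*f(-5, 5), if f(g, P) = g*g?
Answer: 525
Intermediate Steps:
f(g, P) = g**2
21*f(-5, 5) = 21*(-5)**2 = 21*25 = 525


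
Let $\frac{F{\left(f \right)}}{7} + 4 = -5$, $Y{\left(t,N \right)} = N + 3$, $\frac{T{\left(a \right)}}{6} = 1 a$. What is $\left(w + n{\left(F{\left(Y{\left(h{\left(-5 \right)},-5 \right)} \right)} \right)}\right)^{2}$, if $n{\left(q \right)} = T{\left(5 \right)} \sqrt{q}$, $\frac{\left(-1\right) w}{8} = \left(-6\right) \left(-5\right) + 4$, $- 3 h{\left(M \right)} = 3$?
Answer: $17284 - 48960 i \sqrt{7} \approx 17284.0 - 1.2954 \cdot 10^{5} i$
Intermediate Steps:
$h{\left(M \right)} = -1$ ($h{\left(M \right)} = \left(- \frac{1}{3}\right) 3 = -1$)
$T{\left(a \right)} = 6 a$ ($T{\left(a \right)} = 6 \cdot 1 a = 6 a$)
$Y{\left(t,N \right)} = 3 + N$
$F{\left(f \right)} = -63$ ($F{\left(f \right)} = -28 + 7 \left(-5\right) = -28 - 35 = -63$)
$w = -272$ ($w = - 8 \left(\left(-6\right) \left(-5\right) + 4\right) = - 8 \left(30 + 4\right) = \left(-8\right) 34 = -272$)
$n{\left(q \right)} = 30 \sqrt{q}$ ($n{\left(q \right)} = 6 \cdot 5 \sqrt{q} = 30 \sqrt{q}$)
$\left(w + n{\left(F{\left(Y{\left(h{\left(-5 \right)},-5 \right)} \right)} \right)}\right)^{2} = \left(-272 + 30 \sqrt{-63}\right)^{2} = \left(-272 + 30 \cdot 3 i \sqrt{7}\right)^{2} = \left(-272 + 90 i \sqrt{7}\right)^{2}$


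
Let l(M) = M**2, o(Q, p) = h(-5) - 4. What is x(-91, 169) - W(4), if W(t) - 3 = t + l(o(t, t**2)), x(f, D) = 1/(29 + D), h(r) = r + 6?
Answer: -3167/198 ≈ -15.995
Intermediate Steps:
h(r) = 6 + r
o(Q, p) = -3 (o(Q, p) = (6 - 5) - 4 = 1 - 4 = -3)
W(t) = 12 + t (W(t) = 3 + (t + (-3)**2) = 3 + (t + 9) = 3 + (9 + t) = 12 + t)
x(-91, 169) - W(4) = 1/(29 + 169) - (12 + 4) = 1/198 - 1*16 = 1/198 - 16 = -3167/198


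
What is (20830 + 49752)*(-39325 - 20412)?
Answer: -4216356934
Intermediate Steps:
(20830 + 49752)*(-39325 - 20412) = 70582*(-59737) = -4216356934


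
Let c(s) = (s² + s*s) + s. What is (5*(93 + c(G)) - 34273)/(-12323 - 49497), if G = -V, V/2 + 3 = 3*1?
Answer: 8452/15455 ≈ 0.54688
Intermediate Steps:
V = 0 (V = -6 + 2*(3*1) = -6 + 2*3 = -6 + 6 = 0)
G = 0 (G = -1*0 = 0)
c(s) = s + 2*s² (c(s) = (s² + s²) + s = 2*s² + s = s + 2*s²)
(5*(93 + c(G)) - 34273)/(-12323 - 49497) = (5*(93 + 0*(1 + 2*0)) - 34273)/(-12323 - 49497) = (5*(93 + 0*(1 + 0)) - 34273)/(-61820) = (5*(93 + 0*1) - 34273)*(-1/61820) = (5*(93 + 0) - 34273)*(-1/61820) = (5*93 - 34273)*(-1/61820) = (465 - 34273)*(-1/61820) = -33808*(-1/61820) = 8452/15455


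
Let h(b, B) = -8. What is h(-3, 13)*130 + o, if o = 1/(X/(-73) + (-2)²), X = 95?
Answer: -204807/197 ≈ -1039.6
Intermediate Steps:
o = 73/197 (o = 1/(95/(-73) + (-2)²) = 1/(95*(-1/73) + 4) = 1/(-95/73 + 4) = 1/(197/73) = 73/197 ≈ 0.37056)
h(-3, 13)*130 + o = -8*130 + 73/197 = -1040 + 73/197 = -204807/197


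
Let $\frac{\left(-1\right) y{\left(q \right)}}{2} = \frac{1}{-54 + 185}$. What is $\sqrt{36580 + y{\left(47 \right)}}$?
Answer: $\frac{3 \sqrt{69749902}}{131} \approx 191.26$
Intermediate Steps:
$y{\left(q \right)} = - \frac{2}{131}$ ($y{\left(q \right)} = - \frac{2}{-54 + 185} = - \frac{2}{131}$)
$\sqrt{36580 + y{\left(47 \right)}} = \sqrt{36580 - \frac{2}{131}} = \sqrt{\frac{4791978}{131}} = \frac{3 \sqrt{69749902}}{131}$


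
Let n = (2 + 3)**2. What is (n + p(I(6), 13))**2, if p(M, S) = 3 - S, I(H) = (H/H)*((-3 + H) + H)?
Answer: 225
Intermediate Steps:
I(H) = -3 + 2*H (I(H) = 1*(-3 + 2*H) = -3 + 2*H)
n = 25 (n = 5**2 = 25)
(n + p(I(6), 13))**2 = (25 + (3 - 1*13))**2 = (25 + (3 - 13))**2 = (25 - 10)**2 = 15**2 = 225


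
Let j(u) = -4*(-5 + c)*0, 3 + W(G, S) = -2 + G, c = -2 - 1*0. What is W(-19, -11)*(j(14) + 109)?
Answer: -2616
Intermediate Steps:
c = -2 (c = -2 + 0 = -2)
W(G, S) = -5 + G (W(G, S) = -3 + (-2 + G) = -5 + G)
j(u) = 0 (j(u) = -4*(-5 - 2)*0 = -(-28)*0 = -4*0 = 0)
W(-19, -11)*(j(14) + 109) = (-5 - 19)*(0 + 109) = -24*109 = -2616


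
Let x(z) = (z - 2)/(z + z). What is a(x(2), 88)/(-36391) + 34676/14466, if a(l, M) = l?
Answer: 17338/7233 ≈ 2.3971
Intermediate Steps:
x(z) = (-2 + z)/(2*z) (x(z) = (-2 + z)/((2*z)) = (-2 + z)*(1/(2*z)) = (-2 + z)/(2*z))
a(x(2), 88)/(-36391) + 34676/14466 = ((½)*(-2 + 2)/2)/(-36391) + 34676/14466 = ((½)*(½)*0)*(-1/36391) + 34676*(1/14466) = 0*(-1/36391) + 17338/7233 = 0 + 17338/7233 = 17338/7233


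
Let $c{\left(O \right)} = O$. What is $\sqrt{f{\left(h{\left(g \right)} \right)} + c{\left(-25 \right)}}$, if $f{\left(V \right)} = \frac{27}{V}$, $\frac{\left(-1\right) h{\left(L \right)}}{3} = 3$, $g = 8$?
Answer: $2 i \sqrt{7} \approx 5.2915 i$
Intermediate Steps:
$h{\left(L \right)} = -9$ ($h{\left(L \right)} = \left(-3\right) 3 = -9$)
$\sqrt{f{\left(h{\left(g \right)} \right)} + c{\left(-25 \right)}} = \sqrt{\frac{27}{-9} - 25} = \sqrt{27 \left(- \frac{1}{9}\right) - 25} = \sqrt{-3 - 25} = \sqrt{-28} = 2 i \sqrt{7}$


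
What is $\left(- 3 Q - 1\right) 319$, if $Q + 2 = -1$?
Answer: $2552$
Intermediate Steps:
$Q = -3$ ($Q = -2 - 1 = -3$)
$\left(- 3 Q - 1\right) 319 = \left(\left(-3\right) \left(-3\right) - 1\right) 319 = \left(9 - 1\right) 319 = 8 \cdot 319 = 2552$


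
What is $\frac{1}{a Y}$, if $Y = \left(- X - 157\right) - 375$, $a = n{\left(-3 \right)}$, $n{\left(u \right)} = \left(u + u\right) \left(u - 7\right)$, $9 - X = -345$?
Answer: $- \frac{1}{53160} \approx -1.8811 \cdot 10^{-5}$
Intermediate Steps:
$X = 354$ ($X = 9 - -345 = 9 + 345 = 354$)
$n{\left(u \right)} = 2 u \left(-7 + u\right)$
$a = 60$ ($a = 2 \left(-3\right) \left(-7 - 3\right) = 2 \left(-3\right) \left(-10\right) = 60$)
$Y = -886$ ($Y = \left(\left(-1\right) 354 - 157\right) - 375 = \left(-354 - 157\right) - 375 = -511 - 375 = -886$)
$\frac{1}{a Y} = \frac{1}{60 \left(-886\right)} = \frac{1}{-53160} = - \frac{1}{53160}$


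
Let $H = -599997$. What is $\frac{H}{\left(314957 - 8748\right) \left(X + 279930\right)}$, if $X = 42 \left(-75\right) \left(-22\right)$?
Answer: $- \frac{199999}{35645789690} \approx -5.6107 \cdot 10^{-6}$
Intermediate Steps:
$X = 69300$ ($X = \left(-3150\right) \left(-22\right) = 69300$)
$\frac{H}{\left(314957 - 8748\right) \left(X + 279930\right)} = - \frac{599997}{\left(314957 - 8748\right) \left(69300 + 279930\right)} = - \frac{599997}{306209 \cdot 349230} = - \frac{599997}{106937369070} = \left(-599997\right) \frac{1}{106937369070} = - \frac{199999}{35645789690}$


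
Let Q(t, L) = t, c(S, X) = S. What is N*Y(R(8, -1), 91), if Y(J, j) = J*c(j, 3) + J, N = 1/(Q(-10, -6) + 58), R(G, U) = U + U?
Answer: -23/6 ≈ -3.8333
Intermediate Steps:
R(G, U) = 2*U
N = 1/48 (N = 1/(-10 + 58) = 1/48 ≈ 0.020833)
Y(J, j) = J + J*j (Y(J, j) = J*j + J = J + J*j)
N*Y(R(8, -1), 91) = ((2*(-1))*(1 + 91))/48 = (-2*92)/48 = (1/48)*(-184) = -23/6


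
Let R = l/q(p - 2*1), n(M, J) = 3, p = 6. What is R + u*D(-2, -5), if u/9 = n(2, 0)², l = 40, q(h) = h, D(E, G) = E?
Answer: -152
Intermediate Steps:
R = 10 (R = 40/(6 - 2*1) = 40/(6 - 2) = 40/4 = 40*(¼) = 10)
u = 81 (u = 9*3² = 9*9 = 81)
R + u*D(-2, -5) = 10 + 81*(-2) = 10 - 162 = -152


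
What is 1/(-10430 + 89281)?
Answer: 1/78851 ≈ 1.2682e-5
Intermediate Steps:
1/(-10430 + 89281) = 1/78851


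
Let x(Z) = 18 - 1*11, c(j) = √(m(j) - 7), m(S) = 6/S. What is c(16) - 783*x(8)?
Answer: -5481 + I*√106/4 ≈ -5481.0 + 2.5739*I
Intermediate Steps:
c(j) = √(-7 + 6/j) (c(j) = √(6/j - 7) = √(-7 + 6/j))
x(Z) = 7 (x(Z) = 18 - 11 = 7)
c(16) - 783*x(8) = √(-7 + 6/16) - 783*7 = √(-7 + 6*(1/16)) - 5481 = √(-7 + 3/8) - 5481 = √(-53/8) - 5481 = I*√106/4 - 5481 = -5481 + I*√106/4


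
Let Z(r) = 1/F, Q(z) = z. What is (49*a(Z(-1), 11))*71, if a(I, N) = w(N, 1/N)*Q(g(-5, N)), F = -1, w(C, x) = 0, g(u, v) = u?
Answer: 0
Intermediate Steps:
Z(r) = -1 (Z(r) = 1/(-1) = -1)
a(I, N) = 0 (a(I, N) = 0*(-5) = 0)
(49*a(Z(-1), 11))*71 = (49*0)*71 = 0*71 = 0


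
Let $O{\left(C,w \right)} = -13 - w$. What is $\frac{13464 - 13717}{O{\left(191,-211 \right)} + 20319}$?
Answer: $- \frac{253}{20517} \approx -0.012331$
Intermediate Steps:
$\frac{13464 - 13717}{O{\left(191,-211 \right)} + 20319} = \frac{13464 - 13717}{\left(-13 - -211\right) + 20319} = - \frac{253}{\left(-13 + 211\right) + 20319} = - \frac{253}{198 + 20319} = - \frac{253}{20517}$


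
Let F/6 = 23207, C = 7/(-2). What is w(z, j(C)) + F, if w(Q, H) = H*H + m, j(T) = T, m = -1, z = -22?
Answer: 557013/4 ≈ 1.3925e+5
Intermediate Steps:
C = -7/2 (C = 7*(-1/2) = -7/2 ≈ -3.5000)
w(Q, H) = -1 + H**2 (w(Q, H) = H*H - 1 = H**2 - 1 = -1 + H**2)
F = 139242 (F = 6*23207 = 139242)
w(z, j(C)) + F = (-1 + (-7/2)**2) + 139242 = (-1 + 49/4) + 139242 = 45/4 + 139242 = 557013/4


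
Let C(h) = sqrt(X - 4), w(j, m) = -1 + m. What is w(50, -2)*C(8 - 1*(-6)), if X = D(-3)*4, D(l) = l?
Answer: -12*I ≈ -12.0*I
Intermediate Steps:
X = -12 (X = -3*4 = -12)
C(h) = 4*I (C(h) = sqrt(-12 - 4) = sqrt(-16) = 4*I)
w(50, -2)*C(8 - 1*(-6)) = (-1 - 2)*(4*I) = -12*I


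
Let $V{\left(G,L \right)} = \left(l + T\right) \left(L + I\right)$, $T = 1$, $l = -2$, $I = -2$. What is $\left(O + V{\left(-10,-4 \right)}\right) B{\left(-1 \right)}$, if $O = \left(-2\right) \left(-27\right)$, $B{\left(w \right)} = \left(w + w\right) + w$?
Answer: $-180$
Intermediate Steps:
$B{\left(w \right)} = 3 w$ ($B{\left(w \right)} = 2 w + w = 3 w$)
$V{\left(G,L \right)} = 2 - L$ ($V{\left(G,L \right)} = \left(-2 + 1\right) \left(L - 2\right) = - (-2 + L) = 2 - L$)
$O = 54$
$\left(O + V{\left(-10,-4 \right)}\right) B{\left(-1 \right)} = \left(54 + \left(2 - -4\right)\right) 3 \left(-1\right) = \left(54 + \left(2 + 4\right)\right) \left(-3\right) = \left(54 + 6\right) \left(-3\right) = 60 \left(-3\right) = -180$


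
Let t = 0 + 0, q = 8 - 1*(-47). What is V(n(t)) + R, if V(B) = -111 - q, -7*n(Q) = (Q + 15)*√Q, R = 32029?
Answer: 31863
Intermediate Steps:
q = 55 (q = 8 + 47 = 55)
t = 0
n(Q) = -√Q*(15 + Q)/7 (n(Q) = -(Q + 15)*√Q/7 = -(15 + Q)*√Q/7 = -√Q*(15 + Q)/7)
V(B) = -166 (V(B) = -111 - 1*55 = -111 - 55 = -166)
V(n(t)) + R = -166 + 32029 = 31863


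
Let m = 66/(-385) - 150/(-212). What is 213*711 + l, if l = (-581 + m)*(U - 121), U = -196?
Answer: 1244519687/3710 ≈ 3.3545e+5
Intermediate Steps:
m = 1989/3710 (m = 66*(-1/385) - 150*(-1/212) = -6/35 + 75/106 = 1989/3710 ≈ 0.53612)
l = 682666157/3710 (l = (-581 + 1989/3710)*(-196 - 121) = -2153521/3710*(-317) = 682666157/3710 ≈ 1.8401e+5)
213*711 + l = 213*711 + 682666157/3710 = 151443 + 682666157/3710 = 1244519687/3710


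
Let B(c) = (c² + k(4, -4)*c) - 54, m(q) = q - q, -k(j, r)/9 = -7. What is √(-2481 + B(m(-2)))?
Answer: 13*I*√15 ≈ 50.349*I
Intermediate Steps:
k(j, r) = 63 (k(j, r) = -9*(-7) = 63)
m(q) = 0
B(c) = -54 + c² + 63*c (B(c) = (c² + 63*c) - 54 = -54 + c² + 63*c)
√(-2481 + B(m(-2))) = √(-2481 + (-54 + 0² + 63*0)) = √(-2481 + (-54 + 0 + 0)) = √(-2481 - 54) = √(-2535) = 13*I*√15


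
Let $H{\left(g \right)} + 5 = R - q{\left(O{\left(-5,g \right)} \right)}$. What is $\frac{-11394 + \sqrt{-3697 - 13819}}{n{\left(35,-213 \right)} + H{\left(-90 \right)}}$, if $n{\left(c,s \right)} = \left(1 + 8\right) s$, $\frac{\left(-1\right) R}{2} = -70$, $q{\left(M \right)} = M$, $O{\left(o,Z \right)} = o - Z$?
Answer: $\frac{11394}{1867} - \frac{2 i \sqrt{4379}}{1867} \approx 6.1028 - 0.070888 i$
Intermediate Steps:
$R = 140$ ($R = \left(-2\right) \left(-70\right) = 140$)
$n{\left(c,s \right)} = 9 s$
$H{\left(g \right)} = 140 + g$ ($H{\left(g \right)} = -5 - \left(-145 - g\right) = -5 + \left(140 + \left(5 + g\right)\right) = -5 + \left(145 + g\right) = 140 + g$)
$\frac{-11394 + \sqrt{-3697 - 13819}}{n{\left(35,-213 \right)} + H{\left(-90 \right)}} = \frac{-11394 + \sqrt{-3697 - 13819}}{9 \left(-213\right) + \left(140 - 90\right)} = \frac{-11394 + \sqrt{-17516}}{-1917 + 50} = \frac{-11394 + 2 i \sqrt{4379}}{-1867} = \left(-11394 + 2 i \sqrt{4379}\right) \left(- \frac{1}{1867}\right) = \frac{11394}{1867} - \frac{2 i \sqrt{4379}}{1867}$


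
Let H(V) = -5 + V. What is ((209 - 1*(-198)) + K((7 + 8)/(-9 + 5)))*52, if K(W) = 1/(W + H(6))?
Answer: 232596/11 ≈ 21145.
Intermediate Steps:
K(W) = 1/(1 + W) (K(W) = 1/(W + (-5 + 6)) = 1/(W + 1) = 1/(1 + W))
((209 - 1*(-198)) + K((7 + 8)/(-9 + 5)))*52 = ((209 - 1*(-198)) + 1/(1 + (7 + 8)/(-9 + 5)))*52 = ((209 + 198) + 1/(1 + 15/(-4)))*52 = (407 + 1/(1 + 15*(-¼)))*52 = (407 + 1/(1 - 15/4))*52 = (407 + 1/(-11/4))*52 = (407 - 4/11)*52 = (4473/11)*52 = 232596/11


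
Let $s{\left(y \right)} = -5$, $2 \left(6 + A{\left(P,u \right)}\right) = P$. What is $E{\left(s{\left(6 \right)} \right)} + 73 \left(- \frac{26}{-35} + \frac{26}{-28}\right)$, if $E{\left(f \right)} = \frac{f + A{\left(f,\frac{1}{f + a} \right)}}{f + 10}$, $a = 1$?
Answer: $- \frac{569}{35} \approx -16.257$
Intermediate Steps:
$A{\left(P,u \right)} = -6 + \frac{P}{2}$
$E{\left(f \right)} = \frac{-6 + \frac{3 f}{2}}{10 + f}$ ($E{\left(f \right)} = \frac{f + \left(-6 + \frac{f}{2}\right)}{f + 10} = \frac{-6 + \frac{3 f}{2}}{10 + f}$)
$E{\left(s{\left(6 \right)} \right)} + 73 \left(- \frac{26}{-35} + \frac{26}{-28}\right) = \frac{3 \left(-4 - 5\right)}{2 \left(10 - 5\right)} + 73 \left(- \frac{26}{-35} + \frac{26}{-28}\right) = \frac{3}{2} \cdot \frac{1}{5} \left(-9\right) + 73 \left(\left(-26\right) \left(- \frac{1}{35}\right) + 26 \left(- \frac{1}{28}\right)\right) = \frac{3}{2} \cdot \frac{1}{5} \left(-9\right) + 73 \left(\frac{26}{35} - \frac{13}{14}\right) = - \frac{27}{10} + 73 \left(- \frac{13}{70}\right) = - \frac{27}{10} - \frac{949}{70} = - \frac{569}{35}$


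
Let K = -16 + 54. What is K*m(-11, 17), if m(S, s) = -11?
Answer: -418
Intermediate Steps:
K = 38
K*m(-11, 17) = 38*(-11) = -418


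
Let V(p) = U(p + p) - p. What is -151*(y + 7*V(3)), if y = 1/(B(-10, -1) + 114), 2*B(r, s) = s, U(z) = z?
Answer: -720119/227 ≈ -3172.3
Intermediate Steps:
B(r, s) = s/2
y = 2/227 (y = 1/((½)*(-1) + 114) = 1/(-½ + 114) = 1/(227/2) = 2/227 ≈ 0.0088106)
V(p) = p (V(p) = (p + p) - p = 2*p - p = p)
-151*(y + 7*V(3)) = -151*(2/227 + 7*3) = -151*(2/227 + 21) = -151*4769/227 = -720119/227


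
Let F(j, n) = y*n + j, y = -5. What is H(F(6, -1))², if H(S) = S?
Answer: 121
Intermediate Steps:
F(j, n) = j - 5*n (F(j, n) = -5*n + j = j - 5*n)
H(F(6, -1))² = (6 - 5*(-1))² = (6 + 5)² = 11² = 121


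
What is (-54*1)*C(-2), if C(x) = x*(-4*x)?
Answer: 864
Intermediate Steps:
C(x) = -4*x²
(-54*1)*C(-2) = (-54*1)*(-4*(-2)²) = -(-216)*4 = -54*(-16) = 864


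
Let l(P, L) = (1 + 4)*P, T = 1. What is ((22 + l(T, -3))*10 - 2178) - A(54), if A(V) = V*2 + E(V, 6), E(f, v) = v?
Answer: -2022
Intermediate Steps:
l(P, L) = 5*P
A(V) = 6 + 2*V (A(V) = V*2 + 6 = 2*V + 6 = 6 + 2*V)
((22 + l(T, -3))*10 - 2178) - A(54) = ((22 + 5*1)*10 - 2178) - (6 + 2*54) = ((22 + 5)*10 - 2178) - (6 + 108) = (27*10 - 2178) - 1*114 = (270 - 2178) - 114 = -1908 - 114 = -2022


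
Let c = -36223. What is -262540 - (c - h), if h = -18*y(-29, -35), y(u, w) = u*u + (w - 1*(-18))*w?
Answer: -252165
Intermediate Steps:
y(u, w) = u² + w*(18 + w) (y(u, w) = u² + (w + 18)*w = u² + (18 + w)*w = u² + w*(18 + w))
h = -25848 (h = -18*((-29)² + (-35)² + 18*(-35)) = -18*(841 + 1225 - 630) = -18*1436 = -25848)
-262540 - (c - h) = -262540 - (-36223 - 1*(-25848)) = -262540 - (-36223 + 25848) = -262540 - 1*(-10375) = -262540 + 10375 = -252165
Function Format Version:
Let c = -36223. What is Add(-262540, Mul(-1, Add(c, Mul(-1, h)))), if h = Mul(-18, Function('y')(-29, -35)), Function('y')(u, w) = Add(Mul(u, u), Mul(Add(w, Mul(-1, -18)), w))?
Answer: -252165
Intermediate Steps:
Function('y')(u, w) = Add(Pow(u, 2), Mul(w, Add(18, w))) (Function('y')(u, w) = Add(Pow(u, 2), Mul(Add(w, 18), w)) = Add(Pow(u, 2), Mul(Add(18, w), w)) = Add(Pow(u, 2), Mul(w, Add(18, w))))
h = -25848 (h = Mul(-18, Add(Pow(-29, 2), Pow(-35, 2), Mul(18, -35))) = Mul(-18, Add(841, 1225, -630)) = Mul(-18, 1436) = -25848)
Add(-262540, Mul(-1, Add(c, Mul(-1, h)))) = Add(-262540, Mul(-1, Add(-36223, Mul(-1, -25848)))) = Add(-262540, Mul(-1, Add(-36223, 25848))) = Add(-262540, Mul(-1, -10375)) = Add(-262540, 10375) = -252165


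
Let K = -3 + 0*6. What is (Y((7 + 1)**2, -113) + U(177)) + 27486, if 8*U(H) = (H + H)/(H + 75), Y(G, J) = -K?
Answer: 9236363/336 ≈ 27489.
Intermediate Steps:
K = -3 (K = -3 + 0 = -3)
Y(G, J) = 3 (Y(G, J) = -1*(-3) = 3)
U(H) = H/(4*(75 + H)) (U(H) = ((H + H)/(H + 75))/8 = ((2*H)/(75 + H))/8 = (2*H/(75 + H))/8 = H/(4*(75 + H)))
(Y((7 + 1)**2, -113) + U(177)) + 27486 = (3 + (1/4)*177/(75 + 177)) + 27486 = (3 + (1/4)*177/252) + 27486 = (3 + (1/4)*177*(1/252)) + 27486 = (3 + 59/336) + 27486 = 1067/336 + 27486 = 9236363/336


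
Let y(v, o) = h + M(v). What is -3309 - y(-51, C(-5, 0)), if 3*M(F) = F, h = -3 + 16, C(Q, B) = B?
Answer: -3305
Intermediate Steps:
h = 13
M(F) = F/3
y(v, o) = 13 + v/3
-3309 - y(-51, C(-5, 0)) = -3309 - (13 + (⅓)*(-51)) = -3309 - (13 - 17) = -3309 - 1*(-4) = -3309 + 4 = -3305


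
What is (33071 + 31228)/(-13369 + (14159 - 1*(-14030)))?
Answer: 21433/4940 ≈ 4.3387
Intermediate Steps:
(33071 + 31228)/(-13369 + (14159 - 1*(-14030))) = 64299/(-13369 + (14159 + 14030)) = 64299/(-13369 + 28189) = 64299/14820 = 64299*(1/14820) = 21433/4940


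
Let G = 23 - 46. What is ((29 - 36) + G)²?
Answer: 900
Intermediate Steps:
G = -23
((29 - 36) + G)² = ((29 - 36) - 23)² = (-7 - 23)² = (-30)² = 900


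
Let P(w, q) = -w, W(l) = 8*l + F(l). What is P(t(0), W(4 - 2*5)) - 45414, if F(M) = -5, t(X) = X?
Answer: -45414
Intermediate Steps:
W(l) = -5 + 8*l (W(l) = 8*l - 5 = -5 + 8*l)
P(t(0), W(4 - 2*5)) - 45414 = -1*0 - 45414 = 0 - 45414 = -45414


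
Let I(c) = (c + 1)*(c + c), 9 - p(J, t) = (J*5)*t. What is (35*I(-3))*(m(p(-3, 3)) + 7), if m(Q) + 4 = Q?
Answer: 23940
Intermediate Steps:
p(J, t) = 9 - 5*J*t (p(J, t) = 9 - J*5*t = 9 - 5*J*t)
m(Q) = -4 + Q
I(c) = 2*c*(1 + c) (I(c) = (1 + c)*(2*c) = 2*c*(1 + c))
(35*I(-3))*(m(p(-3, 3)) + 7) = (35*(2*(-3)*(1 - 3)))*((-4 + (9 - 5*(-3)*3)) + 7) = (35*(2*(-3)*(-2)))*((-4 + (9 + 45)) + 7) = (35*12)*((-4 + 54) + 7) = 420*(50 + 7) = 420*57 = 23940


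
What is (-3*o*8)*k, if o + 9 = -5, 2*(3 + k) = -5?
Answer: -1848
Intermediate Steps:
k = -11/2 (k = -3 + (½)*(-5) = -3 - 5/2 = -11/2 ≈ -5.5000)
o = -14 (o = -9 - 5 = -14)
(-3*o*8)*k = (-3*(-14)*8)*(-11/2) = (42*8)*(-11/2) = 336*(-11/2) = -1848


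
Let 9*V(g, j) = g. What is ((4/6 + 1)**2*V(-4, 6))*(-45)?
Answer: 500/9 ≈ 55.556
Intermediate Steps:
V(g, j) = g/9
((4/6 + 1)**2*V(-4, 6))*(-45) = ((4/6 + 1)**2*((1/9)*(-4)))*(-45) = ((4*(1/6) + 1)**2*(-4/9))*(-45) = ((2/3 + 1)**2*(-4/9))*(-45) = ((5/3)**2*(-4/9))*(-45) = ((25/9)*(-4/9))*(-45) = -100/81*(-45) = 500/9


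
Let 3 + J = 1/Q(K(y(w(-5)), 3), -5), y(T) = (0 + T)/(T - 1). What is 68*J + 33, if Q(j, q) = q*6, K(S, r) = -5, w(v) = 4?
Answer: -2599/15 ≈ -173.27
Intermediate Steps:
y(T) = T/(-1 + T)
Q(j, q) = 6*q
J = -91/30 (J = -3 + 1/(6*(-5)) = -3 + 1/(-30) = -3 - 1/30 = -91/30 ≈ -3.0333)
68*J + 33 = 68*(-91/30) + 33 = -3094/15 + 33 = -2599/15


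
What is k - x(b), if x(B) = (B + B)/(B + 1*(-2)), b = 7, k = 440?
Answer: 2186/5 ≈ 437.20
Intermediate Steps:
x(B) = 2*B/(-2 + B) (x(B) = (2*B)/(B - 2) = (2*B)/(-2 + B) = 2*B/(-2 + B))
k - x(b) = 440 - 2*7/(-2 + 7) = 440 - 2*7/5 = 440 - 1*14/5 = 440 - 14/5 = 2186/5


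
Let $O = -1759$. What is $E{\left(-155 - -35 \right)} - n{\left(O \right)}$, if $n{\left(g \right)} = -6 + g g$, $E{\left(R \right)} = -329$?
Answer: $-3094404$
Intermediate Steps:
$n{\left(g \right)} = -6 + g^{2}$
$E{\left(-155 - -35 \right)} - n{\left(O \right)} = -329 - \left(-6 + \left(-1759\right)^{2}\right) = -329 - \left(-6 + 3094081\right) = -329 - 3094075 = -3094404$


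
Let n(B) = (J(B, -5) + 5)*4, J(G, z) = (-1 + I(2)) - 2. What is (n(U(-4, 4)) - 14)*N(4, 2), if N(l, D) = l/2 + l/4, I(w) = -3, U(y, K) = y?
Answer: -54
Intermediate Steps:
N(l, D) = 3*l/4 (N(l, D) = l*(½) + l*(¼) = l/2 + l/4 = 3*l/4)
J(G, z) = -6 (J(G, z) = (-1 - 3) - 2 = -4 - 2 = -6)
n(B) = -4 (n(B) = (-6 + 5)*4 = -1*4 = -4)
(n(U(-4, 4)) - 14)*N(4, 2) = (-4 - 14)*((¾)*4) = -18*3 = -54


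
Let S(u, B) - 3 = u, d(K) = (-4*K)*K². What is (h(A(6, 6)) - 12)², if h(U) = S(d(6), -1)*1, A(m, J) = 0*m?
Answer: 762129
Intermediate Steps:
d(K) = -4*K³
S(u, B) = 3 + u
A(m, J) = 0
h(U) = -861 (h(U) = (3 - 4*6³)*1 = (3 - 4*216)*1 = (3 - 864)*1 = -861*1 = -861)
(h(A(6, 6)) - 12)² = (-861 - 12)² = (-873)² = 762129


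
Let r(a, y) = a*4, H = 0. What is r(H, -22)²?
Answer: 0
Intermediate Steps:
r(a, y) = 4*a
r(H, -22)² = (4*0)² = 0² = 0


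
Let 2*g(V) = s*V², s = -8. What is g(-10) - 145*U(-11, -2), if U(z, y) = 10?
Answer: -1850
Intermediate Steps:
g(V) = -4*V² (g(V) = (-8*V²)/2 = -4*V²)
g(-10) - 145*U(-11, -2) = -4*(-10)² - 145*10 = -4*100 - 1450 = -400 - 1450 = -1850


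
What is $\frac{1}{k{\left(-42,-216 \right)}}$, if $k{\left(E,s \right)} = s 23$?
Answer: $- \frac{1}{4968} \approx -0.00020129$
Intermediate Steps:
$k{\left(E,s \right)} = 23 s$
$\frac{1}{k{\left(-42,-216 \right)}} = \frac{1}{23 \left(-216\right)} = \frac{1}{-4968} = - \frac{1}{4968}$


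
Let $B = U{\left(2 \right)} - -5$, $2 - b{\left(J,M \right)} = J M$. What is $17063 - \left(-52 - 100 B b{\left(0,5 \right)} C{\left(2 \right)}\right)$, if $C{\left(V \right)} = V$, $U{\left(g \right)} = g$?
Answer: $19915$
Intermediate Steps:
$b{\left(J,M \right)} = 2 - J M$
$B = 7$ ($B = 2 - -5 = 2 + 5 = 7$)
$17063 - \left(-52 - 100 B b{\left(0,5 \right)} C{\left(2 \right)}\right) = 17063 - \left(-52 - 100 \cdot 7 \left(2 - 0 \cdot 5\right) 2\right) = 17063 - \left(-52 - 100 \cdot 7 \left(2 + 0\right) 2\right) = 17063 - \left(-52 - 100 \cdot 7 \cdot 2 \cdot 2\right) = 17063 - \left(-52 - 100 \cdot 14 \cdot 2\right) = 17063 - \left(-52 - 2800\right) = 17063 - -2852 = 17063 + 2852 = 19915$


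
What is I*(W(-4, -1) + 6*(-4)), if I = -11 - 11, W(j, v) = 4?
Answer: 440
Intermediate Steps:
I = -22
I*(W(-4, -1) + 6*(-4)) = -22*(4 + 6*(-4)) = -22*(4 - 24) = -22*(-20) = 440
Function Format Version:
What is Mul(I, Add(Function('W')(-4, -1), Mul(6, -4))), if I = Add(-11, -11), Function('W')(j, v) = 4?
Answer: 440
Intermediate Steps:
I = -22
Mul(I, Add(Function('W')(-4, -1), Mul(6, -4))) = Mul(-22, Add(4, Mul(6, -4))) = Mul(-22, Add(4, -24)) = Mul(-22, -20) = 440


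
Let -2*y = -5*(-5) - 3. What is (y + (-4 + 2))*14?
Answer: -182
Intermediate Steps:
y = -11 (y = -(-5*(-5) - 3)/2 = -(25 - 3)/2 = -½*22 = -11)
(y + (-4 + 2))*14 = (-11 + (-4 + 2))*14 = (-11 - 2)*14 = -13*14 = -182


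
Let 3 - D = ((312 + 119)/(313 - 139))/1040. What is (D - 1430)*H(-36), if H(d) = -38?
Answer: 4906376669/90480 ≈ 54226.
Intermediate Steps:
D = 542449/180960 (D = 3 - (312 + 119)/(313 - 139)/1040 = 3 - 431/174/1040 = 3 - 431*(1/174)/1040 = 3 - 431/(174*1040) = 3 - 1*431/180960 = 3 - 431/180960 = 542449/180960 ≈ 2.9976)
(D - 1430)*H(-36) = (542449/180960 - 1430)*(-38) = -258230351/180960*(-38) = 4906376669/90480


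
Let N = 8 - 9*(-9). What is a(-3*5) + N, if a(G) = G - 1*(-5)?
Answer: 79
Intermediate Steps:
N = 89 (N = 8 + 81 = 89)
a(G) = 5 + G (a(G) = G + 5 = 5 + G)
a(-3*5) + N = (5 - 3*5) + 89 = (5 - 15) + 89 = -10 + 89 = 79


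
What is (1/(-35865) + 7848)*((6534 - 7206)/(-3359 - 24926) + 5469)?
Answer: 14513580509173301/338147175 ≈ 4.2921e+7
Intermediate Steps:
(1/(-35865) + 7848)*((6534 - 7206)/(-3359 - 24926) + 5469) = (-1/35865 + 7848)*(-672/(-28285) + 5469) = 281468519*(-672*(-1/28285) + 5469)/35865 = 281468519*(672/28285 + 5469)/35865 = (281468519/35865)*(154691337/28285) = 14513580509173301/338147175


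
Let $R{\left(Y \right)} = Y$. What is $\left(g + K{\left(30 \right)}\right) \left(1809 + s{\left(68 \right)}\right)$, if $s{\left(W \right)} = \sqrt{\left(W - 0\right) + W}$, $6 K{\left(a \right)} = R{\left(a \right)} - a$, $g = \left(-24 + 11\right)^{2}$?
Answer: $305721 + 338 \sqrt{34} \approx 3.0769 \cdot 10^{5}$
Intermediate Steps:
$g = 169$ ($g = \left(-13\right)^{2} = 169$)
$K{\left(a \right)} = 0$ ($K{\left(a \right)} = \frac{a - a}{6} = \frac{1}{6} \cdot 0 = 0$)
$s{\left(W \right)} = \sqrt{2} \sqrt{W}$ ($s{\left(W \right)} = \sqrt{\left(W + 0\right) + W} = \sqrt{W + W} = \sqrt{2 W} = \sqrt{2} \sqrt{W}$)
$\left(g + K{\left(30 \right)}\right) \left(1809 + s{\left(68 \right)}\right) = \left(169 + 0\right) \left(1809 + \sqrt{2} \sqrt{68}\right) = 169 \left(1809 + \sqrt{2} \cdot 2 \sqrt{17}\right) = 169 \left(1809 + 2 \sqrt{34}\right) = 305721 + 338 \sqrt{34}$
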